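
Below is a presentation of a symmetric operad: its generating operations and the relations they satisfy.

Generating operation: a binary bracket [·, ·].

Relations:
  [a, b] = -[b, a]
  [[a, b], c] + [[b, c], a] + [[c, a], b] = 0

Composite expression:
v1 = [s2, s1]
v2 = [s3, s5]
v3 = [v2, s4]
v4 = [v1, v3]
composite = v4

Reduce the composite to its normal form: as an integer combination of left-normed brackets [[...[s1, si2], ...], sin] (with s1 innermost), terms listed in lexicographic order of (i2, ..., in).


Skip Jacobi rewriting: expand, keep s1-initial words, read off terms.
Composite bracket: [[s2, s1], [[s3, s5], s4]]
Expanding via [a, b] = ab - ba: 16 signed words (2^4 = 16).
The s1-initial words carry the normal form:
  word s1s2s3s5s4 has sign -1, contributing -[[[[s1, s2], s3], s5], s4]
  word s1s2s4s3s5 has sign +1, contributing +[[[[s1, s2], s4], s3], s5]
  word s1s2s4s5s3 has sign -1, contributing -[[[[s1, s2], s4], s5], s3]
  word s1s2s5s3s4 has sign +1, contributing +[[[[s1, s2], s5], s3], s4]

-[[[[s1, s2], s3], s5], s4] + [[[[s1, s2], s4], s3], s5] - [[[[s1, s2], s4], s5], s3] + [[[[s1, s2], s5], s3], s4]


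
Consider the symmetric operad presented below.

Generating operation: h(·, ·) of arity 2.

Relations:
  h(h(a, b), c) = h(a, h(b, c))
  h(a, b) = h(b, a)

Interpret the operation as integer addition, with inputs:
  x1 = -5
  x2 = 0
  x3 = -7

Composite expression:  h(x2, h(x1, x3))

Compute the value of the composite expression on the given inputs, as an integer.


-12

h(x1, x3) = -12
h(x2, h(x1, x3)) = -12


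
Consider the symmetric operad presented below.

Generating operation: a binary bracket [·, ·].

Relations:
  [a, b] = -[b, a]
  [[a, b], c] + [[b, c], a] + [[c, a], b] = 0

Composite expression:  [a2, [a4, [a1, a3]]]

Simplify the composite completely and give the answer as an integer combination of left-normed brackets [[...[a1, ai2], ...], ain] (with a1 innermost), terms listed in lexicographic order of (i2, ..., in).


[[[a1, a3], a4], a2]

In the tensor algebra, words opening a1 carry the a1-anchored form.
Composite bracket: [a2, [a4, [a1, a3]]]
Applying ab - ba throughout gives 8 signed words (2^3 = 8).
Words beginning with a1 determine it all:
  a1a3a4a2 (sign +1) contributes +[[[a1, a3], a4], a2]


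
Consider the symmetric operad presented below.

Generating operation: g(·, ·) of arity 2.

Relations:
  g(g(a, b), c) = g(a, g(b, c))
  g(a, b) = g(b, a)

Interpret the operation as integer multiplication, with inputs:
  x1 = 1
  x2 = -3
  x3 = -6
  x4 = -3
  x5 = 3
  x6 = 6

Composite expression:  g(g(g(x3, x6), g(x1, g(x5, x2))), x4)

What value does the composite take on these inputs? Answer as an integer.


-972

g(x3, x6) = -36
g(x5, x2) = -9
g(x1, g(x5, x2)) = -9
g(g(x3, x6), g(x1, g(x5, x2))) = 324
g(g(g(x3, x6), g(x1, g(x5, x2))), x4) = -972


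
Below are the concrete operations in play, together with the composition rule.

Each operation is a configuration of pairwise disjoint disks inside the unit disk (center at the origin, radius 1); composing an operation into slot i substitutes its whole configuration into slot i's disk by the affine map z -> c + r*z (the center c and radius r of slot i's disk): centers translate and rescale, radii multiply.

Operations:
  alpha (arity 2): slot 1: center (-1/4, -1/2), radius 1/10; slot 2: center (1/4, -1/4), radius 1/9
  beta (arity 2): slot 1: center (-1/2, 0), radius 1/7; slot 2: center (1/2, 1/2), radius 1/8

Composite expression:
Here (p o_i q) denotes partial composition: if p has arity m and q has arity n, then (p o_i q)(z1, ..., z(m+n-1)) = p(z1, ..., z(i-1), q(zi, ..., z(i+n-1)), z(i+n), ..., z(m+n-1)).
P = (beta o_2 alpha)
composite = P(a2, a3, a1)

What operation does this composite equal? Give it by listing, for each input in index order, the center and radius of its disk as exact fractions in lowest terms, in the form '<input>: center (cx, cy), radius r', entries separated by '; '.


Each a-disk chains the slot maps above it in beta; radii multiply.
a2: after 1 affine step, its disk has center (-1/2, 0), radius 1/7
a3: after 2 affine steps, its disk has center (15/32, 7/16), radius 1/80
a1: after 2 affine steps, its disk has center (17/32, 15/32), radius 1/72

a1: center (17/32, 15/32), radius 1/72; a2: center (-1/2, 0), radius 1/7; a3: center (15/32, 7/16), radius 1/80


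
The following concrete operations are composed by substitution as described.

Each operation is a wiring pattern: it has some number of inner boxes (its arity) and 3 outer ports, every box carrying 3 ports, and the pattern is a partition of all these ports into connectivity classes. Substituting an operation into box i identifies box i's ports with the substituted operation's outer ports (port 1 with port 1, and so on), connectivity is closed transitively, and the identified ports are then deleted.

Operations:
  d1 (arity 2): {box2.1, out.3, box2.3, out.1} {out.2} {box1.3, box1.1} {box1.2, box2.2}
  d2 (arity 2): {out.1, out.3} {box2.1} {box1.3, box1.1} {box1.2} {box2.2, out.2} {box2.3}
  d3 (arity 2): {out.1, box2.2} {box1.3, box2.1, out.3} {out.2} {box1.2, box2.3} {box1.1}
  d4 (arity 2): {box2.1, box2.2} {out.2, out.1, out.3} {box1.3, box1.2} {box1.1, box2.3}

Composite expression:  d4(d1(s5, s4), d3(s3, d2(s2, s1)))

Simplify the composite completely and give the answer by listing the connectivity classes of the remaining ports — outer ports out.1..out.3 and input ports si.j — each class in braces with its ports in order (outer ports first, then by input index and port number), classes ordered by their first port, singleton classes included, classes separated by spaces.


{out.1, out.2, out.3} {s1.1} {s1.2} {s1.3} {s2.1, s2.3} {s2.2} {s3.1} {s3.2, s3.3, s4.1, s4.3} {s4.2, s5.2} {s5.1, s5.3}

Substituting into d4 glues patterns; closure does the rest.
through d1, on inputs (s5, s4): {out.1, out.3, s4.1, s4.3} {out.2} {s4.2, s5.2} {s5.1, s5.3} (out.j = stage outer ports)
through d2, on inputs (s2, s1): {out.1, out.3} {out.2, s1.2} {s1.1} {s1.3} {s2.1, s2.3} {s2.2} (out.j = stage outer ports)
through d3, on inputs (s3, s2, s1): {out.1, s1.2} {out.2} {out.3, s3.2, s3.3} {s1.1} {s1.3} {s2.1, s2.3} {s2.2} {s3.1} (out.j = stage outer ports)
through d4, on inputs (s5, s4, s3, s2, s1): {out.1, out.2, out.3} {s1.1} {s1.2} {s1.3} {s2.1, s2.3} {s2.2} {s3.1} {s3.2, s3.3, s4.1, s4.3} {s4.2, s5.2} {s5.1, s5.3} (out.j = stage outer ports)


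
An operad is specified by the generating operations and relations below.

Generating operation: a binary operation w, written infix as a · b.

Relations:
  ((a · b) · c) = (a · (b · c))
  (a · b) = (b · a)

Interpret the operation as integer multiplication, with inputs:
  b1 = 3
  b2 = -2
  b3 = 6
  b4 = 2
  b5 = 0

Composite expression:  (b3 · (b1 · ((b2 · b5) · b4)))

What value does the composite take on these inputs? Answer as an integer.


0

(b2 · b5) = 0
((b2 · b5) · b4) = 0
(b1 · ((b2 · b5) · b4)) = 0
(b3 · (b1 · ((b2 · b5) · b4))) = 0


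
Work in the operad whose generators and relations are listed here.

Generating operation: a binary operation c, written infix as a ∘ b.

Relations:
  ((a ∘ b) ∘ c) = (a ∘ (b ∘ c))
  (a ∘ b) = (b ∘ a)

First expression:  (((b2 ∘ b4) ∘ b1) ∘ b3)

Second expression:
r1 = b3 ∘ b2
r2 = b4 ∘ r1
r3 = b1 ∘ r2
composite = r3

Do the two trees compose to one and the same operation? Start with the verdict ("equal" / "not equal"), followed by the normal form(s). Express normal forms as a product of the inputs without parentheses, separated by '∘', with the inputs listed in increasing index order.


Reducing the first expression gives b1 ∘ b2 ∘ b3 ∘ b4
Reducing the second expression gives b1 ∘ b2 ∘ b3 ∘ b4
One common form — equal.

equal; both compose to b1 ∘ b2 ∘ b3 ∘ b4


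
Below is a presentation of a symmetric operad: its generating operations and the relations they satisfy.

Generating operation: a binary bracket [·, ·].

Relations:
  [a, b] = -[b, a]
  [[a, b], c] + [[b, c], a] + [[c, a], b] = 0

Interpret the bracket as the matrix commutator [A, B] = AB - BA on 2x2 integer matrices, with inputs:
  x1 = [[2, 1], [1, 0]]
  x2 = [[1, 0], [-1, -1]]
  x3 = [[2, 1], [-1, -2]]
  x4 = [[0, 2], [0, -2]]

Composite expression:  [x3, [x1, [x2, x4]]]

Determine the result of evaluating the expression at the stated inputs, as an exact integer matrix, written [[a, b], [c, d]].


[[12, 28], [-20, -12]]

[x2, x4] = [[2, 4], [-2, -2]]
[x1, [x2, x4]] = [[-6, 4], [8, 6]]
[x3, [x1, [x2, x4]]] = [[12, 28], [-20, -12]]


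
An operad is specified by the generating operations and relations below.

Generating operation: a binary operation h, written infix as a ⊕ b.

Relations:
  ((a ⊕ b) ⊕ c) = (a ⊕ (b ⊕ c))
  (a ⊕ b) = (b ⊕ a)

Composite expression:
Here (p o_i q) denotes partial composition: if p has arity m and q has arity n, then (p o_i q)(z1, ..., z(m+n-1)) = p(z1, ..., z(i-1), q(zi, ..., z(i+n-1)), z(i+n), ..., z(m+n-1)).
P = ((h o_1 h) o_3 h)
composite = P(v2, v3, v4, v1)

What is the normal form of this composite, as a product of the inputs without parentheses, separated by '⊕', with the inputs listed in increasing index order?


v1 ⊕ v2 ⊕ v3 ⊕ v4


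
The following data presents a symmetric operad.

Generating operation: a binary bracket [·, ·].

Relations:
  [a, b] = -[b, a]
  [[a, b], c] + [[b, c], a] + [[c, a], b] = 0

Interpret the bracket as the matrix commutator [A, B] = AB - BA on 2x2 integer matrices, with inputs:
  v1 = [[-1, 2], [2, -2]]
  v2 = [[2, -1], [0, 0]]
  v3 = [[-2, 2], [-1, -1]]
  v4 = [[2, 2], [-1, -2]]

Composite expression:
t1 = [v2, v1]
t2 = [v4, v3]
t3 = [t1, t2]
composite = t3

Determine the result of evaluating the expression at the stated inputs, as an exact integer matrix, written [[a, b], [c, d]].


[[65, -40], [20, -65]]


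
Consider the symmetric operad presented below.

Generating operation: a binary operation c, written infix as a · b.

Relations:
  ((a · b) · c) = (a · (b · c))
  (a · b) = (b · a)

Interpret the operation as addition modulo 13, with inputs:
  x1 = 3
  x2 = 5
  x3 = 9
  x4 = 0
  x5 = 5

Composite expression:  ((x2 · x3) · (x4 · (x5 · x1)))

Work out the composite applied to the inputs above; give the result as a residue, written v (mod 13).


(x2 · x3) = 1
(x5 · x1) = 8
(x4 · (x5 · x1)) = 8
((x2 · x3) · (x4 · (x5 · x1))) = 9

9 (mod 13)


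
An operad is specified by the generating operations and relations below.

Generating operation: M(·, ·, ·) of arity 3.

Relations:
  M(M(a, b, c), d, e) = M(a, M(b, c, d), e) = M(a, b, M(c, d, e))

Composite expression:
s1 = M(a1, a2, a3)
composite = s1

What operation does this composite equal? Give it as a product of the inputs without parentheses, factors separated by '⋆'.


a1 ⋆ a2 ⋆ a3


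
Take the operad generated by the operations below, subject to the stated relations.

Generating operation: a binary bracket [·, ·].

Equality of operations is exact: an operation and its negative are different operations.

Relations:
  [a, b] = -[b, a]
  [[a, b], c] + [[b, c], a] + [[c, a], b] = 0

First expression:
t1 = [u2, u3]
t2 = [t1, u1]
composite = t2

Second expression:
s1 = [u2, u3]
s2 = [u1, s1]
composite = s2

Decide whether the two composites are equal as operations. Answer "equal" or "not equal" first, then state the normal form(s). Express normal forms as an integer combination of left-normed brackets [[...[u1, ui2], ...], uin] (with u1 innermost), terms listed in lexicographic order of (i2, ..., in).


not equal: they reduce to -[[u1, u2], u3] + [[u1, u3], u2] and [[u1, u2], u3] - [[u1, u3], u2]

Normal form of the first expression: -[[u1, u2], u3] + [[u1, u3], u2]
Normal form of the second expression: [[u1, u2], u3] - [[u1, u3], u2]
The forms do not match — not equal.


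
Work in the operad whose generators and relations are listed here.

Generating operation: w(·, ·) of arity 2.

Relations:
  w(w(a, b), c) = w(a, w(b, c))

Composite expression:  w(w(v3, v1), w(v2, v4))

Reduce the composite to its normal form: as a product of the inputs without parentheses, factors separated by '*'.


v3 * v1 * v2 * v4

Under associativity of w, the answer is the v's in reading order.
w(v3, v1) flattens to v3 * v1
w(v2, v4) flattens to v2 * v4
w(w(v3, v1), w(v2, v4)) flattens to v3 * v1 * v2 * v4


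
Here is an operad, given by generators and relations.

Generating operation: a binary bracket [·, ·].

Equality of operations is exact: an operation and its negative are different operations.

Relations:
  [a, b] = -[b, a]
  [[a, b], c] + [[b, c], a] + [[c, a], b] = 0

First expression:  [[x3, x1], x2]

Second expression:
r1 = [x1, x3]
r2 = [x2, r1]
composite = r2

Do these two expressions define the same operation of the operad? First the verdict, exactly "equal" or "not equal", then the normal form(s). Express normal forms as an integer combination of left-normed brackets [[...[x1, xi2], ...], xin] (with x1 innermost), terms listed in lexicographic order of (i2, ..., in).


equal; the common form is -[[x1, x3], x2]


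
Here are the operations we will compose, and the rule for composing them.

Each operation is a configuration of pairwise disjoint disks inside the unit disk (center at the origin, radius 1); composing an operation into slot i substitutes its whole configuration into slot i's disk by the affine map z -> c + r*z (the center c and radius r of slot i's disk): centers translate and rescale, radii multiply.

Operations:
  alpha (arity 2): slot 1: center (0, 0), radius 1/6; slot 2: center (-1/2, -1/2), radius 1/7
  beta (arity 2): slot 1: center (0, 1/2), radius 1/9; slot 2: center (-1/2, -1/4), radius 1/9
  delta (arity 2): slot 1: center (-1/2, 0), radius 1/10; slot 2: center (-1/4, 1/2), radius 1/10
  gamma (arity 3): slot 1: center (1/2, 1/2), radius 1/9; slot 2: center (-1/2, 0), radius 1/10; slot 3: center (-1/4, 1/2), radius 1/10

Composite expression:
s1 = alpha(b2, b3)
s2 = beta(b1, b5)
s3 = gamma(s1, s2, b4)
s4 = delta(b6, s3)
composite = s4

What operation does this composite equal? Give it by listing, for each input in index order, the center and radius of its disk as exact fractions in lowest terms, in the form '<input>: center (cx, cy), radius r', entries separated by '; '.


Affine substitution under delta: radii multiply and b-centers shift.
b6: after 1 affine step, its disk has center (-1/2, 0), radius 1/10
b2: after 3 affine steps, its disk has center (-1/5, 11/20), radius 1/540
b3: after 3 affine steps, its disk has center (-37/180, 49/90), radius 1/630
b1: after 3 affine steps, its disk has center (-3/10, 101/200), radius 1/900
b5: after 3 affine steps, its disk has center (-61/200, 199/400), radius 1/900
b4: after 2 affine steps, its disk has center (-11/40, 11/20), radius 1/100

b1: center (-3/10, 101/200), radius 1/900; b2: center (-1/5, 11/20), radius 1/540; b3: center (-37/180, 49/90), radius 1/630; b4: center (-11/40, 11/20), radius 1/100; b5: center (-61/200, 199/400), radius 1/900; b6: center (-1/2, 0), radius 1/10


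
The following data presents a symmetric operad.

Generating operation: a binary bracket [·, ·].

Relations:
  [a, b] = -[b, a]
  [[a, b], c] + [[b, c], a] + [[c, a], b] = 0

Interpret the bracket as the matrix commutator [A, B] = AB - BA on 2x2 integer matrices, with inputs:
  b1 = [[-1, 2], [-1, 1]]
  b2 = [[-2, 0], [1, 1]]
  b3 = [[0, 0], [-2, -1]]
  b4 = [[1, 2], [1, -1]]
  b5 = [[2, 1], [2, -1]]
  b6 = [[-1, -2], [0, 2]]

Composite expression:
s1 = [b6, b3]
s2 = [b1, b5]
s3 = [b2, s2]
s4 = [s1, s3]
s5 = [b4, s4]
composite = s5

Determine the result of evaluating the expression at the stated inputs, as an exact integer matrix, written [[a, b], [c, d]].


[[-560, -360], [740, 560]]

[b6, b3] = [[4, 2], [-6, -4]]
[b1, b5] = [[5, -8], [1, -5]]
[b2, [b1, b5]] = [[8, 24], [13, -8]]
[[b6, b3], [b2, [b1, b5]]] = [[170, 160], [-200, -170]]
[b4, [[b6, b3], [b2, [b1, b5]]]] = [[-560, -360], [740, 560]]


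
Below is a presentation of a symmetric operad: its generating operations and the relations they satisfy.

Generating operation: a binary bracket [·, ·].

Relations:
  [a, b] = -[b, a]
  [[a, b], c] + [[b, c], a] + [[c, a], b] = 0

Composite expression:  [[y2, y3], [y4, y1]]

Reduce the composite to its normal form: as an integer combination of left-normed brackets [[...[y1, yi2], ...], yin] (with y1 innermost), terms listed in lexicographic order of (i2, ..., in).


[[[y1, y4], y2], y3] - [[[y1, y4], y3], y2]

A multilinear Lie element is pinned by y1-initial words (y1 innermost).
Composite bracket: [[y2, y3], [y4, y1]]
Full expansion: 8 signed words from ab - ba (2^3 = 8).
Words beginning with y1 determine it all:
  y1y4y2y3 (sign +1) contributes +[[[y1, y4], y2], y3]
  y1y4y3y2 (sign -1) contributes -[[[y1, y4], y3], y2]


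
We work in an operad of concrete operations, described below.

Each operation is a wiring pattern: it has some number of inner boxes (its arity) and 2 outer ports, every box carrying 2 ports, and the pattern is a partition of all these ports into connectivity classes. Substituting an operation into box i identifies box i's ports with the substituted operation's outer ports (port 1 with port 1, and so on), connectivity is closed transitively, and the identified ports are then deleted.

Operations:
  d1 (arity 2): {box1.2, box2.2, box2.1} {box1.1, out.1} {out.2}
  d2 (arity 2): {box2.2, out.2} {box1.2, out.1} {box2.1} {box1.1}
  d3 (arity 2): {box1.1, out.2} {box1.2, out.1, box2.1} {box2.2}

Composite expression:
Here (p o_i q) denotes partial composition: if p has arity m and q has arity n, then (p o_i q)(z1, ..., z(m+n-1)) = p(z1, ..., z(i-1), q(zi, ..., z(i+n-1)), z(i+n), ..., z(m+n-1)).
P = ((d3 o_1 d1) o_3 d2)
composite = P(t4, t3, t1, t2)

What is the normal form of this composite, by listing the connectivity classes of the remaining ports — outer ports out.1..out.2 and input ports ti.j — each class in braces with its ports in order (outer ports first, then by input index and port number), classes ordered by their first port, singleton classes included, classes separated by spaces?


{out.1, t1.2} {out.2, t4.1} {t1.1} {t2.1} {t2.2} {t3.1, t3.2, t4.2}


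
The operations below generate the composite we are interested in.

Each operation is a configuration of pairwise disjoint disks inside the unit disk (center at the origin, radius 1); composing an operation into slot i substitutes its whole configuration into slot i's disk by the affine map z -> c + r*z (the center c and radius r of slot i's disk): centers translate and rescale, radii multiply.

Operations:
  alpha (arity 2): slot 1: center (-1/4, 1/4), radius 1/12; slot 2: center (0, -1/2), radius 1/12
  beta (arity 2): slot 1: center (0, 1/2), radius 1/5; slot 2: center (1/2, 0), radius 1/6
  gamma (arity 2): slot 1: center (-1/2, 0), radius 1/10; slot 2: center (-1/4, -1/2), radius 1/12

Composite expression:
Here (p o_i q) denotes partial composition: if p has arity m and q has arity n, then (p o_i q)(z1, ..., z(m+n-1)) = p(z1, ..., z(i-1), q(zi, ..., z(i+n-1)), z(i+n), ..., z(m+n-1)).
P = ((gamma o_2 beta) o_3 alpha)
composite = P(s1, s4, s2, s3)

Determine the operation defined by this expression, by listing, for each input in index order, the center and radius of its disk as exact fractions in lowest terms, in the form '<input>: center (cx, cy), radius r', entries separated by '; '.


s1: center (-1/2, 0), radius 1/10; s2: center (-61/288, -143/288), radius 1/864; s3: center (-5/24, -73/144), radius 1/864; s4: center (-1/4, -11/24), radius 1/60

Each s-disk chains the slot maps above it in gamma; radii multiply.
input s1: composing its 1 substitution step yields center (-1/2, 0), radius 1/10
input s4: composing its 2 substitution steps yields center (-1/4, -11/24), radius 1/60
input s2: composing its 3 substitution steps yields center (-61/288, -143/288), radius 1/864
input s3: composing its 3 substitution steps yields center (-5/24, -73/144), radius 1/864


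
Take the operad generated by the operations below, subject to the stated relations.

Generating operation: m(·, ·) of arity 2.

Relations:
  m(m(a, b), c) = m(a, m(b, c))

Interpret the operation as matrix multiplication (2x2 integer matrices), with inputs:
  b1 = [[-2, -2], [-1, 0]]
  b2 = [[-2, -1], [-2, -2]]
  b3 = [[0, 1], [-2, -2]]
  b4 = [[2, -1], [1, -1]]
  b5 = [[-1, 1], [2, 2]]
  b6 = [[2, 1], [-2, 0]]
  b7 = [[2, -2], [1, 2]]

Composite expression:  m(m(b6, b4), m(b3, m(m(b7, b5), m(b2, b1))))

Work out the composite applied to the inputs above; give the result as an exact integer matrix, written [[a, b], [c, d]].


[[243, 160], [-192, -128]]


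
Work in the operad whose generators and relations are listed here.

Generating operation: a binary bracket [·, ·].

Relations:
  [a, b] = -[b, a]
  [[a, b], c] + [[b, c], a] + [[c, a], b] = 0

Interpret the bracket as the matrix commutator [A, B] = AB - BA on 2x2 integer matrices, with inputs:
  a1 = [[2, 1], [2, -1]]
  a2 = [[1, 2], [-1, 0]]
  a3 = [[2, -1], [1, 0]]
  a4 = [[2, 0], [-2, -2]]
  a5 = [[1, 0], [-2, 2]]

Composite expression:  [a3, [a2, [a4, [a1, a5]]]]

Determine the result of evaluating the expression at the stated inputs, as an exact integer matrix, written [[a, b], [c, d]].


[[0, -32], [-32, 0]]

[a1, a5] = [[-2, 1], [4, 2]]
[a4, [a1, a5]] = [[2, 4], [-8, -2]]
[a2, [a4, [a1, a5]]] = [[-12, -4], [4, 12]]
[a3, [a2, [a4, [a1, a5]]]] = [[0, -32], [-32, 0]]


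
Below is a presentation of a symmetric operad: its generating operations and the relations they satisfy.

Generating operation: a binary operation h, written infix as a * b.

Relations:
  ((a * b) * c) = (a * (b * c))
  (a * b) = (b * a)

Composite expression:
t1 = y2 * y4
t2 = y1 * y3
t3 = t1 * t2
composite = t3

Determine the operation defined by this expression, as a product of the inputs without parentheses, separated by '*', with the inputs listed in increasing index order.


y1 * y2 * y3 * y4

Both nesting and order wash out for h; what remains is which y's occur.
(y2 * y4) collapses to y2 * y4
(y1 * y3) collapses to y1 * y3
((y2 * y4) * (y1 * y3)) collapses to y2 * y4 * y1 * y3
putting the inputs in ascending order: y1 * y2 * y3 * y4


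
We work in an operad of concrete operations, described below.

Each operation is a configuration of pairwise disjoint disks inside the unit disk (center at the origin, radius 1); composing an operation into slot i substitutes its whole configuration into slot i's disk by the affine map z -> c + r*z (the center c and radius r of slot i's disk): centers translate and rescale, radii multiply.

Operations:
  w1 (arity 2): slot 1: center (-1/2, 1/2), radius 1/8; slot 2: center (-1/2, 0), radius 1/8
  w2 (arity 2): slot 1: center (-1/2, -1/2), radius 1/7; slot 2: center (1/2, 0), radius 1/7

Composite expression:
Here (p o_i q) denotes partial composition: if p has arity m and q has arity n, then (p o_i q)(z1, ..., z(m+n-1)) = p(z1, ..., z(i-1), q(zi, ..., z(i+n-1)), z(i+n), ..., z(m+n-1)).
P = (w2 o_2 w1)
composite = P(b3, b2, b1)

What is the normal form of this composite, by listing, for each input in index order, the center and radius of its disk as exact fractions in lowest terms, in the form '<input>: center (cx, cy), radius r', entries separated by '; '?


b1: center (3/7, 0), radius 1/56; b2: center (3/7, 1/14), radius 1/56; b3: center (-1/2, -1/2), radius 1/7

Only the slot chain above each b matters under w2; compose those maps.
tracing b3 down its 1-map path: center (-1/2, -1/2), radius 1/7
tracing b2 down its 2-map path: center (3/7, 1/14), radius 1/56
tracing b1 down its 2-map path: center (3/7, 0), radius 1/56


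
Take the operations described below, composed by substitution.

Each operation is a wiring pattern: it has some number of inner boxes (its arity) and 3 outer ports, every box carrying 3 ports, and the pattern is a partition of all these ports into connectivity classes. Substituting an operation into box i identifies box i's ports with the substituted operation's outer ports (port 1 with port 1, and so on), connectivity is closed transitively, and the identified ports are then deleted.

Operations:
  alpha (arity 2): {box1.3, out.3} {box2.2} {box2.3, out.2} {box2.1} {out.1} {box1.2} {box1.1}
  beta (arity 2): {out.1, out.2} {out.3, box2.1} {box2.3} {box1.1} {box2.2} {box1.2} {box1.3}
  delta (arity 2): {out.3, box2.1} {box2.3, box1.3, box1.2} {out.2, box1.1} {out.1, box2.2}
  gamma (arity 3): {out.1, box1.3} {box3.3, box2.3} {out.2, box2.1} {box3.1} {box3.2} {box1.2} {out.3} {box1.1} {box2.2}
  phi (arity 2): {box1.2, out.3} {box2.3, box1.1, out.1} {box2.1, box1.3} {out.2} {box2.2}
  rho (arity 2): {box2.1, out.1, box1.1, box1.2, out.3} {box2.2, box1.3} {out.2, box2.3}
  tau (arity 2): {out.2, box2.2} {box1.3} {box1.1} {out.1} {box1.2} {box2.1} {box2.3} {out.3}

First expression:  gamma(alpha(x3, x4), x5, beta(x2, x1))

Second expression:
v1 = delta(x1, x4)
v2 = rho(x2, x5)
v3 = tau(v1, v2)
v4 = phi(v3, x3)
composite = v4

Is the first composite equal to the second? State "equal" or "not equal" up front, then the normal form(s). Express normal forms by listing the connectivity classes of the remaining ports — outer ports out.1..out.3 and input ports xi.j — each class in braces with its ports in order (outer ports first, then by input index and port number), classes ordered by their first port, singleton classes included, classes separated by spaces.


not equal: they reduce to {out.1, x3.3} {out.2, x5.1} {out.3} {x1.1, x5.3} {x1.2} {x1.3} {x2.1} {x2.2} {x2.3} {x3.1} {x3.2} {x4.1} {x4.2} {x4.3} {x5.2} and {out.1, x3.3} {out.2} {out.3, x5.3} {x1.1} {x1.2, x1.3, x4.3} {x2.1, x2.2, x5.1} {x2.3, x5.2} {x3.1} {x3.2} {x4.1} {x4.2}

The first expression reduces to {out.1, x3.3} {out.2, x5.1} {out.3} {x1.1, x5.3} {x1.2} {x1.3} {x2.1} {x2.2} {x2.3} {x3.1} {x3.2} {x4.1} {x4.2} {x4.3} {x5.2}
The second expression reduces to {out.1, x3.3} {out.2} {out.3, x5.3} {x1.1} {x1.2, x1.3, x4.3} {x2.1, x2.2, x5.1} {x2.3, x5.2} {x3.1} {x3.2} {x4.1} {x4.2}
Different reductions; not equal.


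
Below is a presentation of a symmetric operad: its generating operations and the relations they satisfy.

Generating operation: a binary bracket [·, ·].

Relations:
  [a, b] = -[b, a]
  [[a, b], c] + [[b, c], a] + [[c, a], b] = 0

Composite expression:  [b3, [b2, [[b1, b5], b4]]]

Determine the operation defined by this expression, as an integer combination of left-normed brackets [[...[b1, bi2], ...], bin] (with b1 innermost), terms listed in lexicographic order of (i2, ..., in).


[[[[b1, b5], b4], b2], b3]


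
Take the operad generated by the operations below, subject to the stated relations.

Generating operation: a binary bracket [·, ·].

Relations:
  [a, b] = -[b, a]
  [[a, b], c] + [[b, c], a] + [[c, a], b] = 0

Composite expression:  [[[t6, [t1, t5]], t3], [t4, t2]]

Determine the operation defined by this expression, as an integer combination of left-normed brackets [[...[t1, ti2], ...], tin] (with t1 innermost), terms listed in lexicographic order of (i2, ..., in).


A multilinear Lie element is pinned by t1-initial words (t1 innermost).
Composite bracket: [[[t6, [t1, t5]], t3], [t4, t2]]
The bracket unfolds into 32 signed words via [a, b] = ab - ba (2^5 = 32).
Collect the words opening with t1:
  from t1t5t6t3t2t4, sign +1: term +[[[[[t1, t5], t6], t3], t2], t4]
  from t1t5t6t3t4t2, sign -1: term -[[[[[t1, t5], t6], t3], t4], t2]

[[[[[t1, t5], t6], t3], t2], t4] - [[[[[t1, t5], t6], t3], t4], t2]


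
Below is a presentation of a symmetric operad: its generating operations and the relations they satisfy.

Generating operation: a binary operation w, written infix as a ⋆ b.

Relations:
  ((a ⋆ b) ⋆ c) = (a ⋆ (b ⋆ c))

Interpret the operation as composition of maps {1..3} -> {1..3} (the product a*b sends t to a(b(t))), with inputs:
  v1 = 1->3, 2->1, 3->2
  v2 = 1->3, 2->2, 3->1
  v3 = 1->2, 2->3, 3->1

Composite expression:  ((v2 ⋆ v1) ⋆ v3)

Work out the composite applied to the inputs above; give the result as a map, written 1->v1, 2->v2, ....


(v2 ⋆ v1) = 1->1, 2->3, 3->2
((v2 ⋆ v1) ⋆ v3) = 1->3, 2->2, 3->1

1->3, 2->2, 3->1


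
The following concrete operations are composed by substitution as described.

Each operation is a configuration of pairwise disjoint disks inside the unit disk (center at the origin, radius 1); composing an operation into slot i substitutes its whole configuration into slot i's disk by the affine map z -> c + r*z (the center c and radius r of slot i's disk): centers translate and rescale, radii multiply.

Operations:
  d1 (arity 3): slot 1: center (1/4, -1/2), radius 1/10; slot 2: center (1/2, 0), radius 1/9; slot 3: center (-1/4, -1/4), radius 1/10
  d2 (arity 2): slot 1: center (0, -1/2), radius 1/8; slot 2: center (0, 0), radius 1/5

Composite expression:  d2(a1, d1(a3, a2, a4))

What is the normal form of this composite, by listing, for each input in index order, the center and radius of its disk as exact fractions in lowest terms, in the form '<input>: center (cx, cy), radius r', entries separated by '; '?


Affine substitution under d2: radii multiply and a-centers shift.
a1 passes through 1 substitution, ending at center (0, -1/2), radius 1/8
a3 passes through 2 substitutions, ending at center (1/20, -1/10), radius 1/50
a2 passes through 2 substitutions, ending at center (1/10, 0), radius 1/45
a4 passes through 2 substitutions, ending at center (-1/20, -1/20), radius 1/50

a1: center (0, -1/2), radius 1/8; a2: center (1/10, 0), radius 1/45; a3: center (1/20, -1/10), radius 1/50; a4: center (-1/20, -1/20), radius 1/50


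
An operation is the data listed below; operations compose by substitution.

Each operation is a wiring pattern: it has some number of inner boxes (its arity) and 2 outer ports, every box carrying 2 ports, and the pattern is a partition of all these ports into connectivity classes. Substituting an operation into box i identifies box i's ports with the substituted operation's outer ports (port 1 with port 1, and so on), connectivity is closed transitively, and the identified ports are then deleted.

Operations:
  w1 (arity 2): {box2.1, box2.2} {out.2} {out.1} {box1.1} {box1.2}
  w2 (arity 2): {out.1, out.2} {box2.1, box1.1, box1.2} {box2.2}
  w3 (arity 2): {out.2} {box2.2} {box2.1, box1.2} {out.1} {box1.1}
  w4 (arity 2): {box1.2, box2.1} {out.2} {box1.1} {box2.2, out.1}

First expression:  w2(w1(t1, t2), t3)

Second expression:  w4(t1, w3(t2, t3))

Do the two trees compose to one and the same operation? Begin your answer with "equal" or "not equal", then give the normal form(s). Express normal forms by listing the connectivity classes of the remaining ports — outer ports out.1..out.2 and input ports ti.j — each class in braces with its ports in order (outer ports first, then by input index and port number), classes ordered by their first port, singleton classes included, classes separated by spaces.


not equal: they reduce to {out.1, out.2} {t1.1} {t1.2} {t2.1, t2.2} {t3.1} {t3.2} and {out.1} {out.2} {t1.1} {t1.2} {t2.1} {t2.2, t3.1} {t3.2}

The first composite normalizes to {out.1, out.2} {t1.1} {t1.2} {t2.1, t2.2} {t3.1} {t3.2}
The second composite normalizes to {out.1} {out.2} {t1.1} {t1.2} {t2.1} {t2.2, t3.1} {t3.2}
They disagree, so not equal.


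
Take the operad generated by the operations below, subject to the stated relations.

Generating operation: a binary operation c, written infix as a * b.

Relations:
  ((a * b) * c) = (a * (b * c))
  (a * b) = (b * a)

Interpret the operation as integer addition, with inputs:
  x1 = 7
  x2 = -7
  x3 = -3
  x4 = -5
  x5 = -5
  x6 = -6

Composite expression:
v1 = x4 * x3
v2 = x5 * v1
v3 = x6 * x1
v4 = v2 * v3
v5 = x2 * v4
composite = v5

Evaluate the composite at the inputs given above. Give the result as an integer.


-19

(x4 * x3) = -8
(x5 * (x4 * x3)) = -13
(x6 * x1) = 1
((x5 * (x4 * x3)) * (x6 * x1)) = -12
(x2 * ((x5 * (x4 * x3)) * (x6 * x1))) = -19


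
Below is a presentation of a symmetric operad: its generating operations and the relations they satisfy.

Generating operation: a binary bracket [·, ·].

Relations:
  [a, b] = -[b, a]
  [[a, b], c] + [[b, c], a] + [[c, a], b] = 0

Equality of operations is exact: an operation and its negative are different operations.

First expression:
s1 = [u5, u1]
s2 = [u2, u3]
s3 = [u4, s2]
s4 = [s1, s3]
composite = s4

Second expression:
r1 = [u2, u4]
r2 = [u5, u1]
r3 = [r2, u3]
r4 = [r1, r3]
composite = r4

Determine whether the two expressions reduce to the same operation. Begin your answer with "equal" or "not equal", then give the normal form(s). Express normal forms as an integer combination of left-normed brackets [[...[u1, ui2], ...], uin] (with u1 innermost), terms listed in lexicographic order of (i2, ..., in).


Normal form of the first expression: [[[[u1, u5], u2], u3], u4] - [[[[u1, u5], u3], u2], u4] - [[[[u1, u5], u4], u2], u3] + [[[[u1, u5], u4], u3], u2]
Normal form of the second expression: [[[[u1, u5], u3], u2], u4] - [[[[u1, u5], u3], u4], u2]
Different reductions; not equal.

not equal: they reduce to [[[[u1, u5], u2], u3], u4] - [[[[u1, u5], u3], u2], u4] - [[[[u1, u5], u4], u2], u3] + [[[[u1, u5], u4], u3], u2] and [[[[u1, u5], u3], u2], u4] - [[[[u1, u5], u3], u4], u2]


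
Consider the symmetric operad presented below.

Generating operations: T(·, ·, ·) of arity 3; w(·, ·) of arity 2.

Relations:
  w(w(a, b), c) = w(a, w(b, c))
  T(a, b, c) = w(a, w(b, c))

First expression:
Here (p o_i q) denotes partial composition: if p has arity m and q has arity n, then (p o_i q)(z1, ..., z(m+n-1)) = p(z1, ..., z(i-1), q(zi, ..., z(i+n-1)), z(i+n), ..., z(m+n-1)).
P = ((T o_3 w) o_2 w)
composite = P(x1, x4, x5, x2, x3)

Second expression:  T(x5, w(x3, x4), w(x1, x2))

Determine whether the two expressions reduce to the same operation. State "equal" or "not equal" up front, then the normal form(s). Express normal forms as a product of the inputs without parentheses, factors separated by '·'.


The first expression, normalized: x1 · x4 · x5 · x2 · x3
The second expression, normalized: x5 · x3 · x4 · x1 · x2
No match — not equal.

not equal: they reduce to x1 · x4 · x5 · x2 · x3 and x5 · x3 · x4 · x1 · x2


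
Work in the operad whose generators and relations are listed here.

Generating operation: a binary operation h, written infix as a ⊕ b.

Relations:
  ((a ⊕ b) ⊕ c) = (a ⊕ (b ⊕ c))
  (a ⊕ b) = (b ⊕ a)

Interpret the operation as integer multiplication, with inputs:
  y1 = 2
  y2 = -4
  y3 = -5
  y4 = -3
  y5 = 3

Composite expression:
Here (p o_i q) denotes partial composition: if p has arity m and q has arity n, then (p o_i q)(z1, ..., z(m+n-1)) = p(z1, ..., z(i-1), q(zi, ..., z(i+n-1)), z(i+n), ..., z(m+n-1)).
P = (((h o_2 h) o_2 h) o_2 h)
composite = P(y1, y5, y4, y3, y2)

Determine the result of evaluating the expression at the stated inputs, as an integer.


-360

(y5 ⊕ y4) = -9
((y5 ⊕ y4) ⊕ y3) = 45
(((y5 ⊕ y4) ⊕ y3) ⊕ y2) = -180
(y1 ⊕ (((y5 ⊕ y4) ⊕ y3) ⊕ y2)) = -360


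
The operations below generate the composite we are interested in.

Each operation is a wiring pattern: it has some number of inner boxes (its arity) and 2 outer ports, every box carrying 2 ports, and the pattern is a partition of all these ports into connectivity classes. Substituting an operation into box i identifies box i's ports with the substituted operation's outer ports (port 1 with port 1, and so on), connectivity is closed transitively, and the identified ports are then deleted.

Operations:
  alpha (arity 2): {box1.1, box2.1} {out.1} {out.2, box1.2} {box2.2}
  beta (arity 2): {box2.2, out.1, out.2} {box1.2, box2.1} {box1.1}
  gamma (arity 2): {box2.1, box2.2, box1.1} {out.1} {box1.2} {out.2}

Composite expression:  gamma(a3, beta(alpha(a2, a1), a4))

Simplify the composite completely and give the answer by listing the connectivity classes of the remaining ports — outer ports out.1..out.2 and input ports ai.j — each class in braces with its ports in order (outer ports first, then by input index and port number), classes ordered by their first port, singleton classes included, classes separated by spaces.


Two ports join when wires chain via gamma-identified ports.
alpha over (a2, a1) gives {out.1} {out.2, a2.2} {a1.1, a2.1} {a1.2}, out.j being that stage's outer ports
beta over (a2, a1, a4) gives {out.1, out.2, a4.2} {a1.1, a2.1} {a1.2} {a2.2, a4.1}, out.j being that stage's outer ports
gamma over (a3, a2, a1, a4) gives {out.1} {out.2} {a1.1, a2.1} {a1.2} {a2.2, a4.1} {a3.1, a4.2} {a3.2}, out.j being that stage's outer ports

{out.1} {out.2} {a1.1, a2.1} {a1.2} {a2.2, a4.1} {a3.1, a4.2} {a3.2}


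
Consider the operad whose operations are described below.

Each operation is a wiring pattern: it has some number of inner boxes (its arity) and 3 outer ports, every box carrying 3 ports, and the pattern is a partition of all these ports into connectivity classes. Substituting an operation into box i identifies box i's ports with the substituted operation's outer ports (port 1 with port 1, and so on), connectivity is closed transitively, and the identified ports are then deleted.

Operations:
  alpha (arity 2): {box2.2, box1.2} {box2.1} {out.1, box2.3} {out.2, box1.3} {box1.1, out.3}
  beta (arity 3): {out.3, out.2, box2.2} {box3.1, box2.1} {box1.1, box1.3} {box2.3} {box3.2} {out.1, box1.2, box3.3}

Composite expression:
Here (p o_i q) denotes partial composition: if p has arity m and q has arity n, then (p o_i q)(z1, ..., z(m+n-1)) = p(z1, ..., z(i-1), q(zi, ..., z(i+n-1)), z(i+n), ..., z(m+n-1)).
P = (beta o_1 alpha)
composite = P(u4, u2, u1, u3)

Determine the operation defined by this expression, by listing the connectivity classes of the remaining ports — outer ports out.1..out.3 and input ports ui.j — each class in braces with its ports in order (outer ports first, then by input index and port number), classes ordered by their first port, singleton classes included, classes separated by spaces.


Reachability decides: close wires over beta-identified ports.
after alpha, the pattern on (u4, u2) reads {out.1, u2.3} {out.2, u4.3} {out.3, u4.1} {u2.1} {u2.2, u4.2} (out.j = its outer ports)
after beta, the pattern on (u4, u2, u1, u3) reads {out.1, u3.3, u4.3} {out.2, out.3, u1.2} {u1.1, u3.1} {u1.3} {u2.1} {u2.2, u4.2} {u2.3, u4.1} {u3.2} (out.j = its outer ports)

{out.1, u3.3, u4.3} {out.2, out.3, u1.2} {u1.1, u3.1} {u1.3} {u2.1} {u2.2, u4.2} {u2.3, u4.1} {u3.2}


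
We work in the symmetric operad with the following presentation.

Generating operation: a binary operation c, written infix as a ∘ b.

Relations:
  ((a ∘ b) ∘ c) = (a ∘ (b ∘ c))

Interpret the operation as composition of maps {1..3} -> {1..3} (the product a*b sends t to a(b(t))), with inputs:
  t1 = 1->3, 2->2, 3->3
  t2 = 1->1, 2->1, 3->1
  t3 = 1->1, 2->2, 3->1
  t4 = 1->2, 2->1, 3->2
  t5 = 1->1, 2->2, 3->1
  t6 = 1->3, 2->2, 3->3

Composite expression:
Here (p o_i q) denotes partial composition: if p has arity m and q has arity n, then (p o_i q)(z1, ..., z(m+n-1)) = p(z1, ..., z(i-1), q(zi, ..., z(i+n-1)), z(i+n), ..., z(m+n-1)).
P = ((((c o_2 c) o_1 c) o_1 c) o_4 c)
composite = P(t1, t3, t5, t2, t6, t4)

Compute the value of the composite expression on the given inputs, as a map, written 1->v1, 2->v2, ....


1->3, 2->3, 3->3


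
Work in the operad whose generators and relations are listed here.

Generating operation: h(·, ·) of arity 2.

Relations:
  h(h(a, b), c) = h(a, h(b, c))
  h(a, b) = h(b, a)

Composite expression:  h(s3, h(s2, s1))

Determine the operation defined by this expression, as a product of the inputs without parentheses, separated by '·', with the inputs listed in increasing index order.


s1 · s2 · s3

Key point: h commutes, so take the s-inputs in any fixed order.
h(s2, s1) flattens to s2 · s1
h(s3, h(s2, s1)) flattens to s3 · s2 · s1
sorting the factors by input index: s1 · s2 · s3


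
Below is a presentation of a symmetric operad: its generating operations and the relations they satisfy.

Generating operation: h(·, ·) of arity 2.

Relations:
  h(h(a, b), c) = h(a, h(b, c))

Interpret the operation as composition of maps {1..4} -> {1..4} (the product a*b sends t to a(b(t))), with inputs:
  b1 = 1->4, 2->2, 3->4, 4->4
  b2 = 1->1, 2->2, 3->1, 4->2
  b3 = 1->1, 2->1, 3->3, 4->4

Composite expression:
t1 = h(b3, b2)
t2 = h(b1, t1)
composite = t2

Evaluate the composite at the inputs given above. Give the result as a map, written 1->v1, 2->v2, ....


1->4, 2->4, 3->4, 4->4

h(b3, b2) = 1->1, 2->1, 3->1, 4->1
h(b1, h(b3, b2)) = 1->4, 2->4, 3->4, 4->4
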